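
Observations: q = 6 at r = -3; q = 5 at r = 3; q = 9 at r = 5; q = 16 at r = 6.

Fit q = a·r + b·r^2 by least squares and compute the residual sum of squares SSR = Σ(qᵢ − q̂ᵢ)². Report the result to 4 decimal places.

Normal-equation sums: Σr·r = 79, Σr·r^2 = 341, Σr^2·r^2 = 2083.
For Mᵀq: Σr·q = 138, Σr^2·q = 900.
MᵀM·[a, b]ᵀ = Mᵀq becomes [[79, 341]; [341, 2083]]·[a, b]ᵀ = [138, 900]ᵀ.
Δ = 79·2083 − 341² = 48276.
a = (138·2083 − 341·900)/48276 = -3241/8046; b = (79·900 − 341·138)/48276 = 4007/8046.
Residuals: 415/1341, 2315/1341, -214/149, 655/1341; SSR = 7211/1341.

SSR = 5.3773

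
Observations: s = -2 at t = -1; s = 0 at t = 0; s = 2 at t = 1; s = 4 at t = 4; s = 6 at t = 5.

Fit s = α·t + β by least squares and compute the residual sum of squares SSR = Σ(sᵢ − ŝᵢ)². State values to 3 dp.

With design matrix M, MᵀM = [[43, 9]; [9, 5]] and Mᵀs = [50, 10]ᵀ.
det = 43·5 − 9² = 134.
α = (50·5 − 9·10)/134 = 80/67; β = (43·10 − 9·50)/134 = -10/67.
Residuals: -44/67, 10/67, 64/67, -42/67, 12/67; SSR = 120/67.

SSR = 1.791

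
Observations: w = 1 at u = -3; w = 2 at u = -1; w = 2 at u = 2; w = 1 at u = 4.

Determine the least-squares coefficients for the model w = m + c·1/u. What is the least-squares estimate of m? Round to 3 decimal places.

Compute the Gram sums: Σ1 = 4, Σ1/u = -7/12, Σ1/u·1/u = 205/144.
For Xᵀw: Σw = 6, Σ1/u·w = -13/12.
Δ = 4·(205/144) − (-7/12)² = 257/48.
m = (6·(205/144) − (-7/12)·(-13/12))/(257/48) = 1139/771; c = (4·(-13/12) − (-7/12)·6)/(257/48) = -40/257.

m = 1.477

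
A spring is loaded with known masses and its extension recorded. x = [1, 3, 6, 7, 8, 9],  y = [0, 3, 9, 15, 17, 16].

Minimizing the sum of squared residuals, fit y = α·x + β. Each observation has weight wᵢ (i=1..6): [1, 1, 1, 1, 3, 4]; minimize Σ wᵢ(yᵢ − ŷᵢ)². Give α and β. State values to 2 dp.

α = 2.19, β = -2.45

Sums needed: Σwᵢ·x·x = 611, Σwᵢ·x = 77, Σwᵢ·1 = 11.
Right-hand side: Σwᵢ·x·y = 1152, Σwᵢ·y = 142.
Δ = 611·11 − 77² = 792.
α = (1152·11 − 77·142)/792 = 79/36; β = (611·142 − 77·1152)/792 = -971/396.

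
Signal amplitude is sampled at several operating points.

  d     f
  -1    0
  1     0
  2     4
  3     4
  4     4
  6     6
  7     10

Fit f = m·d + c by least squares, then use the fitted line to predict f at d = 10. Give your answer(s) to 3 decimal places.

f̂ = 11.902

With design matrix M, MᵀM = [[116, 22]; [22, 7]] and Mᵀf = [142, 28]ᵀ.
Δ = 116·7 − 22² = 328.
m = (142·7 − 22·28)/328 = 189/164; c = (116·28 − 22·142)/328 = 31/82.
At d = 10: f̂ = (189/164)·(10) + (31/82)·(1) = 488/41.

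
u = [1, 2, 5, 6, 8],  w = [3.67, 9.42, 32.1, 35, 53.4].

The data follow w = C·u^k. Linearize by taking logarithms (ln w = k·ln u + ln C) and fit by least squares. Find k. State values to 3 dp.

Linearized form: ln w = k·ln u + ln C. From the 5 transformed points,
Σln u = 6.1738, Σ(ln u)² = 10.6052, Σln w = 14.5450, Σln u·ln w = 21.7795.
Equations: 10.6052·k + 6.1738·ln C = 21.7795;  6.1738·k + 5·ln C = 14.5450.
Solving (det = 14.9105): k = 1.28094, ln C = 1.32736.

k = 1.281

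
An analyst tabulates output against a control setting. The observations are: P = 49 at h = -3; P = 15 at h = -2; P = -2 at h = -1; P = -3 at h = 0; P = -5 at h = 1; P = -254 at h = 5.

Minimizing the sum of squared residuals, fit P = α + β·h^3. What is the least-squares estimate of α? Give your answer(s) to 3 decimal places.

Setting ∂/∂α … = 0 gives: 6·α + 90·β = -200;  90·α + 16420·β = -33196.
Eliminating β: 16420·(row 1) − 90·(row 2) gives 90420·α = 16420·(-200) − 90·(-33196) = -296360, so α = -14818/4521.
Then β = ((-33196) − 90·(-14818/4521))/16420 = -15098/7535.

α = -3.278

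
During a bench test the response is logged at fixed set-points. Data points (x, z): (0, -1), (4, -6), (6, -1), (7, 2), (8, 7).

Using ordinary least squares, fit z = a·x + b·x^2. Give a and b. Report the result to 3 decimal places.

Setting ∂/∂a … = 0 gives: 165·a + 1135·b = 40;  1135·a + 8049·b = 414.
(Σx·x = 165, Σx·x^2 = 1135, Σx^2·x^2 = 8049, Σx·z = 40, Σx^2·z = 414.)
Eliminating b: 8049·(row 1) − 1135·(row 2) gives 39860·a = 8049·40 − 1135·414 = -147930, so a = -14793/3986.
Then b = (414 − 1135·(-14793/3986))/8049 = 2291/3986.

a = -3.711, b = 0.575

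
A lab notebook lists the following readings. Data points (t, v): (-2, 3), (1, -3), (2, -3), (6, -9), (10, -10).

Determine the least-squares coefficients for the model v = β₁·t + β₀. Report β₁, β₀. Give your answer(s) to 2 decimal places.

Compute the Gram sums: Σt·t = 145, Σt = 17, Σ1 = 5.
Moment sums: Σt·v = -169, Σv = -22.
So XᵀX·[β₁, β₀]ᵀ = Xᵀv: [[145, 17]; [17, 5]]·[β₁, β₀]ᵀ = [-169, -22]ᵀ.
Eliminating β₀: 5·(row 1) − 17·(row 2) gives 436·β₁ = 5·(-169) − 17·(-22) = -471, so β₁ = -471/436.
Then β₀ = ((-22) − 17·(-471/436))/5 = -317/436.

β₁ = -1.08, β₀ = -0.73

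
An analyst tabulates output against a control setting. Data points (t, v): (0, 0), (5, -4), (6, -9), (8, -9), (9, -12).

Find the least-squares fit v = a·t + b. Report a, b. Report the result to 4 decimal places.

a = -1.2927, b = 0.4390

Entries of XᵀX: Σt·t = 206, Σt = 28, Σ1 = 5.
Moment sums: Σt·v = -254, Σv = -34.
Normal equations: [[206, 28]; [28, 5]]·[a, b]ᵀ = [-254, -34]ᵀ.
Δ = 206·5 − 28² = 246.
a = ((-254)·5 − 28·(-34))/246 = -53/41; b = (206·(-34) − 28·(-254))/246 = 18/41.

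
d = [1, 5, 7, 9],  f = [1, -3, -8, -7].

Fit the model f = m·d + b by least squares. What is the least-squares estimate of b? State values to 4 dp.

Normal-equation sums: Σd·d = 156, Σd = 22, Σ1 = 4.
Moment sums: Σd·f = -133, Σf = -17.
So XᵀX·[m, b]ᵀ = Xᵀf: [[156, 22]; [22, 4]]·[m, b]ᵀ = [-133, -17]ᵀ.
det = 156·4 − 22² = 140.
m = ((-133)·4 − 22·(-17))/140 = -79/70; b = (156·(-17) − 22·(-133))/140 = 137/70.

b = 1.9571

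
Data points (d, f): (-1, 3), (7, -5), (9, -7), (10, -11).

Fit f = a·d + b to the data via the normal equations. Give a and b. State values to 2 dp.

With design matrix M, MᵀM = [[231, 25]; [25, 4]] and Mᵀf = [-211, -20]ᵀ.
det = 231·4 − 25² = 299.
a = ((-211)·4 − 25·(-20))/299 = -344/299; b = (231·(-20) − 25·(-211))/299 = 655/299.

a = -1.15, b = 2.19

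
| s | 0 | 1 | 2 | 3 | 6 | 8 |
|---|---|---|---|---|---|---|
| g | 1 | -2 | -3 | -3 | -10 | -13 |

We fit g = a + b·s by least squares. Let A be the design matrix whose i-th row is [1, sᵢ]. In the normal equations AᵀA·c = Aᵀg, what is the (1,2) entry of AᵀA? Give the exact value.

Row 1 ↔ basis 1, column 2 ↔ basis s, so (AᵀA)_{1,2} = Σᵢ s = (1)·(0) + (1)·(1) + (1)·(2) + (1)·(3) + (1)·(6) + (1)·(8) = 20.

20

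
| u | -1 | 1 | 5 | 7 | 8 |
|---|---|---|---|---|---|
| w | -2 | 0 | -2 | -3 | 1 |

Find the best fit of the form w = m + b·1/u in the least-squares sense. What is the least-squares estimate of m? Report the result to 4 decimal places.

m = -1.2855

Entries of MᵀM: Σ1 = 5, Σ1/u = 131/280, Σ1/u·1/u = 162761/78400.
Right-hand side: Σw = -6, Σ1/u·w = 363/280.
So MᵀM·[m, b]ᵀ = Mᵀw: [[5, 131/280]; [131/280, 162761/78400]]·[m, b]ᵀ = [-6, 363/280]ᵀ.
det = 5·(162761/78400) − (131/280)² = 199161/19600.
m = ((-6)·(162761/78400) − (131/280)·(363/280))/(199161/19600) = -113791/88516; b = (5·(363/280) − (131/280)·(-6))/(199161/19600) = 20230/22129.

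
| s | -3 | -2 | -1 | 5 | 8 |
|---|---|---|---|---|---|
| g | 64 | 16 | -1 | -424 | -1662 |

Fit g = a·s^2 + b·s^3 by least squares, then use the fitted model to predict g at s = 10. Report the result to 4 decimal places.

ĝ = -3197.6770

Forming AᵀA = [[4819, 35617]; [35617, 278563]] and Aᵀg = [-116329, -905799]ᵀ gives AᵀA·[a, b]ᵀ = Aᵀg.
Eliminating b: 278563·(row 1) − 35617·(row 2) gives 73824408·a = 278563·(-116329) − 35617·(-905799) = -143112244, so a = -35778061/18456102.
Then b = ((-905799) − 35617·(-35778061/18456102))/278563 = -55438847/18456102.
At s = 10: ĝ = (-35778061/18456102)·(100) + (-55438847/18456102)·(1000) = -3278702950/1025339.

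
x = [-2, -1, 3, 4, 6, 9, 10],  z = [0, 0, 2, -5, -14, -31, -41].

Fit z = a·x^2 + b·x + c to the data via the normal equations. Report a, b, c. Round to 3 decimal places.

From the data, Σx^2·x^2 = 18211, Σx^2·x = 2027, Σx^2 = 247, Σx·x = 247, Σx = 29, Σ1 = 7.
And Σx^2·z = -7177, Σx·z = -787, Σz = -89.
Row-reducing yields a = -53800/114987, b = 46528/114987, c = 243635/114987.

a = -0.468, b = 0.405, c = 2.119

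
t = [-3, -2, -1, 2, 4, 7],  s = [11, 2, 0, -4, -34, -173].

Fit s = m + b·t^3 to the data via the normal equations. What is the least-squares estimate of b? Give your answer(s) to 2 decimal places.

Setting ∂/∂m … = 0 gives: 6·m + 379·b = -198;  379·m + 122603·b = -61860.
det = 6·122603 − 379² = 591977.
m = ((-198)·122603 − 379·(-61860))/591977 = -830454/591977; b = (6·(-61860) − 379·(-198))/591977 = -296118/591977.

b = -0.50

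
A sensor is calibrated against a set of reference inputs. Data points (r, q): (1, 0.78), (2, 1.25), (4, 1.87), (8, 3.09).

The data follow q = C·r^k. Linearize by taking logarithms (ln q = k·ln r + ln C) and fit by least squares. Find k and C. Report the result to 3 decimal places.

Let Y = ln q. Fitting Y = k·ln r + ln C by least squares:
Σln r = 4.1589, Σ(ln r)² = 6.7263, Σln q = 1.7288, Σln r·ln q = 3.3684.
Equations: 6.7263·k + 4.1589·ln C = 3.3684;  4.1589·k + 4·ln C = 1.7288.
Δ = 6.7263·4 − (4.1589)² = 9.6091; k = (3.3684·4 − 4.1589·1.7288)/9.6091 = 0.65393, ln C = (6.7263·1.7288 − 4.1589·3.3684)/9.6091 = -0.24771, so C = exp(-0.24771) = 0.78059.

k = 0.654, C = 0.781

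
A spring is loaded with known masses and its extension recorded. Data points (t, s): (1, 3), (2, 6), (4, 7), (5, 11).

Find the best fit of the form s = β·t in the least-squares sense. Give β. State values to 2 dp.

β = 2.13

Normal-equation sums: Σt·t = 46.
For Aᵀs: Σt·s = 98.
AᵀA·[β]ᵀ = Aᵀs becomes [[46]]·[β]ᵀ = [98]ᵀ.
Hence β = 98 / 46 ≈ 2.13043.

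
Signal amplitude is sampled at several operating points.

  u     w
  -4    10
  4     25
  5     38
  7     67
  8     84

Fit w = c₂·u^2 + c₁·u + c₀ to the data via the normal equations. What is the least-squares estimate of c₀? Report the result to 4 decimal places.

c₀ = 0.9475

Entries of XᵀX: Σu^2·u^2 = 7634, Σu^2·u = 980, Σu^2 = 170, Σu·u = 170, Σu = 20, Σ1 = 5.
For Xᵀw: Σu^2·w = 10169, Σu·w = 1391, Σw = 224.
XᵀX·[c₂, c₁, c₀]ᵀ = Xᵀw becomes [[7634, 980, 170]; [980, 170, 20]; [170, 20, 5]]·[c₂, c₁, c₀]ᵀ = [10169, 1391, 224]ᵀ.
Row-reducing yields c₂ = 129/122, c₁ = 241/122, c₀ = 289/305.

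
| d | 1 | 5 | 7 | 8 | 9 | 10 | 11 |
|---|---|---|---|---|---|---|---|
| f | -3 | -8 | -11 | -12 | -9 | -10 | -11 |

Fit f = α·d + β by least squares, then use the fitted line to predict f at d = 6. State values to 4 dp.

f̂ = -8.1852

With design matrix M, MᵀM = [[441, 51]; [51, 7]] and Mᵀf = [-518, -64]ᵀ.
det = 441·7 − 51² = 486.
α = ((-518)·7 − 51·(-64))/486 = -181/243; β = (441·(-64) − 51·(-518))/486 = -301/81.
At d = 6: f̂ = (-181/243)·(6) + (-301/81)·(1) = -221/27.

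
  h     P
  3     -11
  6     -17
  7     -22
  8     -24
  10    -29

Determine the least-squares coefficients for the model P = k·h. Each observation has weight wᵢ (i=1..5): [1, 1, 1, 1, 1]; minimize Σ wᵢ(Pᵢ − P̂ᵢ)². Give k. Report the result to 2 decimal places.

k = -2.99

Entries of XᵀWX: Σwᵢ·h·h = 258.
For XᵀWP: Σwᵢ·h·P = -771.
Hence k = -771 / 258 ≈ -2.98837.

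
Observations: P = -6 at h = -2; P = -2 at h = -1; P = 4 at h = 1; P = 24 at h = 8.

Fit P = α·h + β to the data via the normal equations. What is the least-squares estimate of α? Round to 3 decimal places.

Forming MᵀM = [[70, 6]; [6, 4]] and MᵀP = [210, 20]ᵀ gives MᵀM·[α, β]ᵀ = MᵀP.
Δ = 70·4 − 6² = 244.
α = (210·4 − 6·20)/244 = 180/61; β = (70·20 − 6·210)/244 = 35/61.

α = 2.951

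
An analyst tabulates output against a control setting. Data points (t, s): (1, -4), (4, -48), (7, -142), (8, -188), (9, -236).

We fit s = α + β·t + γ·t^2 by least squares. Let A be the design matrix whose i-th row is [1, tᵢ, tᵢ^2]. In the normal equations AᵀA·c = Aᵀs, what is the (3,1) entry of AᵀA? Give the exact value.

211

Row 3 ↔ basis t^2, column 1 ↔ basis 1, so (AᵀA)_{3,1} = Σᵢ t^2 = (1)·(1) + (16)·(1) + (49)·(1) + (64)·(1) + (81)·(1) = 211.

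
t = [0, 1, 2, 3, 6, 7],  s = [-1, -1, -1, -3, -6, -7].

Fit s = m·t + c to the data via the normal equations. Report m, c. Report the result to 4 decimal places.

Sums needed: Σt·t = 99, Σt = 19, Σ1 = 6.
Right-hand side: Σt·s = -97, Σs = -19.
So XᵀX·[m, c]ᵀ = Xᵀs: [[99, 19]; [19, 6]]·[m, c]ᵀ = [-97, -19]ᵀ.
Eliminating c: 6·(row 1) − 19·(row 2) gives 233·m = 6·(-97) − 19·(-19) = -221, so m = -221/233.
Then c = ((-19) − 19·(-221/233))/6 = -38/233.

m = -0.9485, c = -0.1631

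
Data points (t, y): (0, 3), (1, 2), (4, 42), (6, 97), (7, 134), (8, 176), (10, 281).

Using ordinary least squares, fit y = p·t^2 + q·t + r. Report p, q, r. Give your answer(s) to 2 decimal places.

Sums needed: Σt^2·t^2 = 18050, Σt^2·t = 2136, Σt^2 = 266, Σt·t = 266, Σt = 36, Σ1 = 7.
And Σt^2·y = 50096, Σt·y = 5908, Σy = 735.
Normal equations: [[18050, 2136, 266]; [2136, 266, 36]; [266, 36, 7]]·[p, q, r]ᵀ = [50096, 5908, 735]ᵀ.
Solving the 3×3 system (Gaussian elimination) gives p = 276457/91601, q = -215096/91601, r = 218947/91601.

p = 3.02, q = -2.35, r = 2.39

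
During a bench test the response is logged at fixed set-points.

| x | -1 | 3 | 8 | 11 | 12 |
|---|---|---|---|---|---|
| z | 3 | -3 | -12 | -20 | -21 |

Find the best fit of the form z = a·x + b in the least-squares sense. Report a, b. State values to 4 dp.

a = -1.8993, b = 1.9356

Normal-equation sums: Σx·x = 339, Σx = 33, Σ1 = 5.
For Mᵀz: Σx·z = -580, Σz = -53.
So MᵀM·[a, b]ᵀ = Mᵀz: [[339, 33]; [33, 5]]·[a, b]ᵀ = [-580, -53]ᵀ.
Eliminating b: 5·(row 1) − 33·(row 2) gives 606·a = 5·(-580) − 33·(-53) = -1151, so a = -1151/606.
Then b = ((-53) − 33·(-1151/606))/5 = 391/202.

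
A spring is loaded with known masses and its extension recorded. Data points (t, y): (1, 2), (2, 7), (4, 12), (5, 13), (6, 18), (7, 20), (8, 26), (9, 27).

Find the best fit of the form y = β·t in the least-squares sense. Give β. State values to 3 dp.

From the data, Σt·t = 276.
Moment sums: Σt·y = 828.
AᵀA·[β]ᵀ = Aᵀy becomes [[276]]·[β]ᵀ = [828]ᵀ.
Hence β = 828 / 276 ≈ 3.

β = 3.000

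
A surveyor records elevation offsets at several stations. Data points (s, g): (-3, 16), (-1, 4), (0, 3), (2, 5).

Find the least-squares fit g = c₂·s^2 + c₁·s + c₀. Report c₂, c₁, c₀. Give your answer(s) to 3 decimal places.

Compute the Gram sums: Σs^2·s^2 = 98, Σs^2·s = -20, Σs^2 = 14, Σs·s = 14, Σs = -2, Σ1 = 4.
Moment sums: Σs^2·g = 168, Σs·g = -42, Σg = 28.
So MᵀM·[c₂, c₁, c₀]ᵀ = Mᵀg: [[98, -20, 14]; [-20, 14, -2]; [14, -2, 4]]·[c₂, c₁, c₀]ᵀ = [168, -42, 28]ᵀ.
Solving the 3×3 system (Gaussian elimination) gives c₂ = 7/6, c₁ = -77/78, c₀ = 63/26.

c₂ = 1.167, c₁ = -0.987, c₀ = 2.423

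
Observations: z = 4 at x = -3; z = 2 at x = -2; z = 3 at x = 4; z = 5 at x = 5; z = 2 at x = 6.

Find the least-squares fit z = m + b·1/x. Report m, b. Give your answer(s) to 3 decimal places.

Sums needed: Σ1 = 5, Σ1/x = -13/60, Σ1/x·1/x = 1769/3600.
Right-hand side: Σz = 16, Σ1/x·z = -1/4.
Normal equations: [[5, -13/60]; [-13/60, 1769/3600]]·[m, b]ᵀ = [16, -1/4]ᵀ.
Eliminating b: (1769/3600)·(row 1) − (-13/60)·(row 2) gives (241/100)·m = (1769/3600)·16 − (-13/60)·(-1/4) = 28109/3600, so m = 28109/8676.
Then b = ((-1/4) − (-13/60)·(28109/8676))/(1769/3600) = 665/723.

m = 3.240, b = 0.920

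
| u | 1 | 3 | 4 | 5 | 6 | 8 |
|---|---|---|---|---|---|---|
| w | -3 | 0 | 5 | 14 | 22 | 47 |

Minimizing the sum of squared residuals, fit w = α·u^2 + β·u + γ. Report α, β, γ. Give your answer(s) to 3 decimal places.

α = 1.060, β = -2.341, γ = -1.988

From the data, Σu^2·u^2 = 6355, Σu^2·u = 945, Σu^2 = 151, Σu·u = 151, Σu = 27, Σ1 = 6.
Moment sums: Σu^2·w = 4227, Σu·w = 595, Σw = 85.
So XᵀX·[α, β, γ]ᵀ = Xᵀw: [[6355, 945, 151]; [945, 151, 27]; [151, 27, 6]]·[α, β, γ]ᵀ = [4227, 595, 85]ᵀ.
Row-reducing yields α = 263/248, β = -34253/14632, γ = -14543/7316.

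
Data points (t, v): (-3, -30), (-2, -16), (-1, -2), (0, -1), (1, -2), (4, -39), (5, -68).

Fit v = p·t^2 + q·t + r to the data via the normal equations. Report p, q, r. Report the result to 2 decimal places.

p = -2.96, q = 1.43, r = 0.26

Sums needed: Σt^2·t^2 = 980, Σt^2·t = 154, Σt^2 = 56, Σt·t = 56, Σt = 4, Σ1 = 7.
Moment sums: Σt^2·v = -2662, Σt·v = -374, Σv = -158.
So MᵀM·[p, q, r]ᵀ = Mᵀv: [[980, 154, 56]; [154, 56, 4]; [56, 4, 7]]·[p, q, r]ᵀ = [-2662, -374, -158]ᵀ.
Row-reducing yields p = -23613/7987, q = 1635/1141, r = 298/1141.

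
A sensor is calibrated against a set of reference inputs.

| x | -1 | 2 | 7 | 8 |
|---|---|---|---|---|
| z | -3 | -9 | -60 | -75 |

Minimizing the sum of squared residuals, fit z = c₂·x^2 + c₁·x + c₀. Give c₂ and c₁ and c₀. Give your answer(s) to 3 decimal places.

c₂ = -0.990, c₁ = -1.128, c₀ = -3.034

With design matrix A, AᵀA = [[6514, 862, 118]; [862, 118, 16]; [118, 16, 4]] and Aᵀz = [-7779, -1035, -147]ᵀ.
Solving the 3×3 system (Gaussian elimination) gives c₂ = -1285/1298, c₁ = -732/649, c₀ = -179/59.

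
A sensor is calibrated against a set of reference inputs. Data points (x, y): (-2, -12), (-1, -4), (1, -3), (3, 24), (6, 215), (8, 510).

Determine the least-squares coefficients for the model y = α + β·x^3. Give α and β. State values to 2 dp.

α = -3.31, β = 1.00

Normal-equation sums: Σ1 = 6, Σx^3 = 747, Σx^3·x^3 = 309595.
Right-hand side: Σy = 730, Σx^3·y = 308305.
Determinant 6·309595 − 747² = 1299561.
α = (730·309595 − 747·308305)/1299561 = -4299485/1299561; β = (6·308305 − 747·730)/1299561 = 434840/433187.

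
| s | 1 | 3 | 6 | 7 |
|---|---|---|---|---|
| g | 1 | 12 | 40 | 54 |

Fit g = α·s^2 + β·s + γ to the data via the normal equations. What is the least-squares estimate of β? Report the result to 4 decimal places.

β = 1.7712

Setting ∂/∂α … = 0 gives: 3779·α + 587·β + 95·γ = 4195;  587·α + 95·β + 17·γ = 655;  95·α + 17·β + 4·γ = 107.
Row-reducing yields α = 103/118, β = 209/118, γ = -89/59.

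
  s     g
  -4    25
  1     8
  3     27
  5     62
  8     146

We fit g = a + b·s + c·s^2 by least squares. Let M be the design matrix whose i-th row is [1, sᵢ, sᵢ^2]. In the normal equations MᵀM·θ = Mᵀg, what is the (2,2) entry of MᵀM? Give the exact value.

Row 2 ↔ basis s, column 2 ↔ basis s, so (MᵀM)_{2,2} = Σᵢ (s)·(s) = (-4)·(-4) + (1)·(1) + (3)·(3) + (5)·(5) + (8)·(8) = 115.

115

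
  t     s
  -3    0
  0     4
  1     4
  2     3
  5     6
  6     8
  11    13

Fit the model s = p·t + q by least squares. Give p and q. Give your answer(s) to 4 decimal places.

The normal equations are: 196·p + 22·q = 231;  22·p + 7·q = 38.
(Σt·t = 196, Σt = 22, Σ1 = 7, Σt·s = 231, Σs = 38.)
det = 196·7 − 22² = 888.
p = (231·7 − 22·38)/888 = 781/888; q = (196·38 − 22·231)/888 = 1183/444.

p = 0.8795, q = 2.6644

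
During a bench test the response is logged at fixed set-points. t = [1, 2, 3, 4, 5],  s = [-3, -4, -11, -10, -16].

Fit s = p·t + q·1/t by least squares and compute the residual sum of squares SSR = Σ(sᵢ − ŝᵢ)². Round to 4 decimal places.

SSR = 12.6902

With design matrix A, AᵀA = [[55, 5]; [5, 5269/3600]] and Aᵀs = [-164, -431/30]ᵀ.
Δ = 55·(5269/3600) − 5² = 39959/720.
p = ((-164)·(5269/3600) − 5·(-431/30))/(39959/720) = -605516/199795; q = (55·(-431/30) − 5·(-164))/(39959/720) = 21480/39959.
Residuals: -101269/199795, 358152/199795, -416997/199795, 397264/199795, -38124/39959; SSR = 2535446/199795.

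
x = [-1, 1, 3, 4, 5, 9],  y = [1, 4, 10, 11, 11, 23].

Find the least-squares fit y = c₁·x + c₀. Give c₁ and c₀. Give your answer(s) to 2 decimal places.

c₁ = 2.17, c₀ = 2.41

Compute the Gram sums: Σx·x = 133, Σx = 21, Σ1 = 6.
And Σx·y = 339, Σy = 60.
So MᵀM·[c₁, c₀]ᵀ = Mᵀy: [[133, 21]; [21, 6]]·[c₁, c₀]ᵀ = [339, 60]ᵀ.
Eliminating c₀: 6·(row 1) − 21·(row 2) gives 357·c₁ = 6·339 − 21·60 = 774, so c₁ = 258/119.
Then c₀ = (60 − 21·(258/119))/6 = 41/17.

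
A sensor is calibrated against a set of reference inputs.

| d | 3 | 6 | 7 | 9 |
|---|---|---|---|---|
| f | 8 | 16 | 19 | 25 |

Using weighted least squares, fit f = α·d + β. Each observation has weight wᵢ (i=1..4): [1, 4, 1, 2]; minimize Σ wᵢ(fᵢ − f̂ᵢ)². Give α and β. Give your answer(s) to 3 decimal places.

α = 2.865, β = -1.000

Setting ∂/∂α … = 0 gives: 364·α + 52·β = 991;  52·α + 8·β = 141.
Eliminating β: 8·(row 1) − 52·(row 2) gives 208·α = 8·991 − 52·141 = 596, so α = 149/52.
Then β = (141 − 52·(149/52))/8 = -1.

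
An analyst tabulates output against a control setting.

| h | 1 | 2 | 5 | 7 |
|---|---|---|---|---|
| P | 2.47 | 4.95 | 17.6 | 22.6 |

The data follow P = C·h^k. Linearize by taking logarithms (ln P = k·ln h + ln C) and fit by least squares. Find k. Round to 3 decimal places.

Linearized form: ln P = k·ln h + ln C. From the 4 transformed points,
AᵀA = [[6.8573, 4.2485]; [4.2485, 4]], rhs = [11.7916, 8.4895]ᵀ  (here Σln h = 4.2485, Σ(ln h)² = 6.8573, Σln P = 8.4895, Σln h·ln P = 11.7916).
Δ = 6.8573·4 − (4.2485)² = 9.3795; k = (11.7916·4 − 4.2485·8.4895)/9.3795 = 1.18331, ln C = (6.8573·8.4895 − 4.2485·11.7916)/9.3795 = 0.86555.

k = 1.183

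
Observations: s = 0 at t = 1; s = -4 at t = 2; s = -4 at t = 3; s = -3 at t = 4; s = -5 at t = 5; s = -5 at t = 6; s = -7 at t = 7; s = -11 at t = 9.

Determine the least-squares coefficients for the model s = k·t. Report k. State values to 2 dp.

Compute the Gram sums: Σt·t = 221.
Moment sums: Σt·s = -235.
Normal equations: [[221]]·[k]ᵀ = [-235]ᵀ.
Hence k = -235 / 221 ≈ -1.06335.

k = -1.06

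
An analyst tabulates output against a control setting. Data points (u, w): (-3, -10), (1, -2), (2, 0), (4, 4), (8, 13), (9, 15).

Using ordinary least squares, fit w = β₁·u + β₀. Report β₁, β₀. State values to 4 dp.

β₁ = 2.0985, β₀ = -4.0115

The normal system AᵀA·[β₁, β₀]ᵀ = Aᵀw is [[175, 21]; [21, 6]]·[β₁, β₀]ᵀ = [283, 20]ᵀ.
Eliminating β₀: 6·(row 1) − 21·(row 2) gives 609·β₁ = 6·283 − 21·20 = 1278, so β₁ = 426/203.
Then β₀ = (20 − 21·(426/203))/6 = -349/87.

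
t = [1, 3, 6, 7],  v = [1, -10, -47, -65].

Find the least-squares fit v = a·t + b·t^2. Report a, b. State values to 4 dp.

a = 1.4081, b = -1.5328

With design matrix M, MᵀM = [[95, 587]; [587, 3779]] and Mᵀv = [-766, -4966]ᵀ.
det = 95·3779 − 587² = 14436.
a = ((-766)·3779 − 587·(-4966))/14436 = 1694/1203; b = (95·(-4966) − 587·(-766))/14436 = -1844/1203.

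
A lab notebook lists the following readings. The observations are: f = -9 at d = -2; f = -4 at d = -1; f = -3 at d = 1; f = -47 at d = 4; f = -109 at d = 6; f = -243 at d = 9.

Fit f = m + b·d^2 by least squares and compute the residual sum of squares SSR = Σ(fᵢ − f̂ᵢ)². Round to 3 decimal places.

SSR = 10.710

Setting ∂/∂m … = 0 gives: 6·m + 139·b = -415;  139·m + 8131·b = -24402.
(Σ1 = 6, Σd^2 = 139, Σd^2·d^2 = 8131, Σf = -415, Σd^2·f = -24402.)
Δ = 6·8131 − 139² = 29465.
m = ((-415)·8131 − 139·(-24402))/29465 = 211/355; b = (6·(-24402) − 139·(-415))/29465 = -1069/355.
Residuals: 174/71, -562/355, -207/355, 208/355, -422/355, 113/355; SSR = 3802/355.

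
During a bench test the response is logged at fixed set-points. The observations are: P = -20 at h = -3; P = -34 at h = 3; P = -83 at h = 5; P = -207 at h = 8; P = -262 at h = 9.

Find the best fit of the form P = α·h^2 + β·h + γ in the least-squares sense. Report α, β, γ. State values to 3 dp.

α = -3.007, β = -2.024, γ = 0.757

Setting ∂/∂α … = 0 gives: 11444·α + 1366·β + 188·γ = -37031;  1366·α + 188·β + 22·γ = -4471;  188·α + 22·β + 5·γ = -606.
(Σh^2·h^2 = 11444, Σh^2·h = 1366, Σh^2 = 188, Σh·h = 188, Σh = 22, Σ1 = 5, Σh^2·P = -37031, Σh·P = -4471, ΣP = -606.)
Solving the 3×3 system (Gaussian elimination) gives α = -30265/10066, β = -61129/30198, γ = 1633/2157.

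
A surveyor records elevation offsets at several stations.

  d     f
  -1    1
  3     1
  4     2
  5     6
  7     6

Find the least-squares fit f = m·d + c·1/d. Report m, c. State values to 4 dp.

Compute the Gram sums: Σd·d = 100, Σd·1/d = 5, Σ1/d·1/d = 217681/176400.
And Σd·f = 82, Σ1/d·f = 397/210.
Eliminating c: (217681/176400)·(row 1) − 5·(row 2) gives (173581/1764)·m = (217681/176400)·82 − 5·(397/210) = 8091221/88200, so m = 8091221/8679050.
Then c = ((397/210) − 5·(8091221/8679050))/(217681/176400) = -389760/173581.

m = 0.9323, c = -2.2454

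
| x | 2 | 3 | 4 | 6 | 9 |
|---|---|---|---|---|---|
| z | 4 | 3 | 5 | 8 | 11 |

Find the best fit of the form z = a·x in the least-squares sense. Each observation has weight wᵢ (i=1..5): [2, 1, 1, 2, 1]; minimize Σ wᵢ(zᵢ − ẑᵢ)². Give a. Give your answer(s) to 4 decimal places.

AᵀWA·[a]ᵀ = AᵀWz reads: 186·a = 240.
a = 240/186 = 1.29032.

a = 1.2903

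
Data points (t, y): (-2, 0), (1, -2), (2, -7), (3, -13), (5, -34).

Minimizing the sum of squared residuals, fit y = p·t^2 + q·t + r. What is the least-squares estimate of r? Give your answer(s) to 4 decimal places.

Compute the Gram sums: Σt^2·t^2 = 739, Σt^2·t = 153, Σt^2 = 43, Σt·t = 43, Σt = 9, Σ1 = 5.
For Mᵀy: Σt^2·y = -997, Σt·y = -225, Σy = -56.
MᵀM·[p, q, r]ᵀ = Mᵀy becomes [[739, 153, 43]; [153, 43, 9]; [43, 9, 5]]·[p, q, r]ᵀ = [-997, -225, -56]ᵀ.
Solving the 3×3 system (Gaussian elimination) gives p = -5529/5224, q = -8613/5224, r = 568/653.

r = 0.8698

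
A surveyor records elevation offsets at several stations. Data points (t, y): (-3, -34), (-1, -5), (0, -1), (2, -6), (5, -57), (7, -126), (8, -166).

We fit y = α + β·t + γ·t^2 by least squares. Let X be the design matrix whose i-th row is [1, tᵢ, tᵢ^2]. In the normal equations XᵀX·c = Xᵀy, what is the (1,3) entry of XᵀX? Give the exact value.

152

Row 1 ↔ basis 1, column 3 ↔ basis t^2, so (XᵀX)_{1,3} = Σᵢ t^2 = (1)·(9) + (1)·(1) + (1)·(0) + (1)·(4) + (1)·(25) + (1)·(49) + (1)·(64) = 152.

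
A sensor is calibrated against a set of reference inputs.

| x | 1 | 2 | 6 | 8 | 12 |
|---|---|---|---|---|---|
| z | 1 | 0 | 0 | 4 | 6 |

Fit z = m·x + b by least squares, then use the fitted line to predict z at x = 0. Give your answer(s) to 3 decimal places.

From the data, Σx·x = 249, Σx = 29, Σ1 = 5.
And Σx·z = 105, Σz = 11.
Δ = 249·5 − 29² = 404.
m = (105·5 − 29·11)/404 = 103/202; b = (249·11 − 29·105)/404 = -153/202.
At x = 0: ẑ = (103/202)·(0) + (-153/202)·(1) = -153/202.

ẑ = -0.757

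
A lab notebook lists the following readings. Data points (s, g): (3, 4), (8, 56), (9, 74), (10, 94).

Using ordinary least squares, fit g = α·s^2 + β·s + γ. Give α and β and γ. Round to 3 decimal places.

α = 1.224, β = -3.047, γ = 2.118

From the data, Σs^2·s^2 = 20738, Σs^2·s = 2268, Σs^2 = 254, Σs·s = 254, Σs = 30, Σ1 = 4.
For Mᵀg: Σs^2·g = 19014, Σs·g = 2066, Σg = 228.
MᵀM·[α, β, γ]ᵀ = Mᵀg becomes [[20738, 2268, 254]; [2268, 254, 30]; [254, 30, 4]]·[α, β, γ]ᵀ = [19014, 2066, 228]ᵀ.
Row-reducing yields α = 579/473, β = -131/43, γ = 1002/473.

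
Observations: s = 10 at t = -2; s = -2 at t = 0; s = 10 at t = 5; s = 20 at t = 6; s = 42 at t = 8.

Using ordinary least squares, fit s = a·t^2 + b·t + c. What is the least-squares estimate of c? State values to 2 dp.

Entries of MᵀM: Σt^2·t^2 = 6033, Σt^2·t = 845, Σt^2 = 129, Σt·t = 129, Σt = 17, Σ1 = 5.
And Σt^2·s = 3698, Σt·s = 486, Σs = 80.
So MᵀM·[a, b, c]ᵀ = Mᵀs: [[6033, 845, 129]; [845, 129, 17]; [129, 17, 5]]·[a, b, c]ᵀ = [3698, 486, 80]ᵀ.
Inverting the 3×3 Gram matrix, [a, b, c]ᵀ = [18357/17138, -53269/17138, -9144/8569]ᵀ.

c = -1.07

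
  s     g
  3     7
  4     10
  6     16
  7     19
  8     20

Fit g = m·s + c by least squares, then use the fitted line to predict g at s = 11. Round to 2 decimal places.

ĝ = 29.09

Entries of MᵀM: Σs·s = 174, Σs = 28, Σ1 = 5.
Moment sums: Σs·g = 450, Σg = 72.
Normal equations: [[174, 28]; [28, 5]]·[m, c]ᵀ = [450, 72]ᵀ.
Determinant 174·5 − 28² = 86.
m = (450·5 − 28·72)/86 = 117/43; c = (174·72 − 28·450)/86 = -36/43.
At s = 11: ĝ = (117/43)·(11) + (-36/43)·(1) = 1251/43.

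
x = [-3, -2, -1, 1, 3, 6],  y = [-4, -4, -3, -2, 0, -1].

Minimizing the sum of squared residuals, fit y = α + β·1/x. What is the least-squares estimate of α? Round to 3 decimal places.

α = -2.257

Compute the Gram sums: Σ1 = 6, Σ1/x = -1/3, Σ1/x·1/x = 5/2.
Right-hand side: Σy = -14, Σ1/x·y = 25/6.
Normal equations: [[6, -1/3]; [-1/3, 5/2]]·[α, β]ᵀ = [-14, 25/6]ᵀ.
det = 6·(5/2) − (-1/3)² = 134/9.
α = ((-14)·(5/2) − (-1/3)·(25/6))/(134/9) = -605/268; β = (6·(25/6) − (-1/3)·(-14))/(134/9) = 183/134.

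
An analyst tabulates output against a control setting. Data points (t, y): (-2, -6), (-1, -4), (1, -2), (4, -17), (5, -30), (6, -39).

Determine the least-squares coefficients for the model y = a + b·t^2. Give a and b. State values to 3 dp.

a = -1.793, b = -1.051

With design matrix A, AᵀA = [[6, 83]; [83, 2195]] and Aᵀy = [-98, -2456]ᵀ.
Δ = 6·2195 − 83² = 6281.
a = ((-98)·2195 − 83·(-2456))/6281 = -11262/6281; b = (6·(-2456) − 83·(-98))/6281 = -6602/6281.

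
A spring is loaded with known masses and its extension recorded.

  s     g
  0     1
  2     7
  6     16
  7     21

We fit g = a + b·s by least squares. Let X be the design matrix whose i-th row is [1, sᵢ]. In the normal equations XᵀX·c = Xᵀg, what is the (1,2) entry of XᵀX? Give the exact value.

15

Row 1 ↔ basis 1, column 2 ↔ basis s, so (XᵀX)_{1,2} = Σᵢ s = (1)·(0) + (1)·(2) + (1)·(6) + (1)·(7) = 15.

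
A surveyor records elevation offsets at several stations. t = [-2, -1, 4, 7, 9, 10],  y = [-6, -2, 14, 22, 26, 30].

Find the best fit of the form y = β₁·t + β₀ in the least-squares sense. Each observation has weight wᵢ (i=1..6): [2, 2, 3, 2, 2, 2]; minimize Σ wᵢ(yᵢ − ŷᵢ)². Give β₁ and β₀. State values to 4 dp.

With design matrix X, XᵀWX = [[518, 58]; [58, 13]] and XᵀWy = [1572, 182]ᵀ.
Eliminating β₀: 13·(row 1) − 58·(row 2) gives 3370·β₁ = 13·1572 − 58·182 = 9880, so β₁ = 988/337.
Then β₀ = (182 − 58·(988/337))/13 = 310/337.

β₁ = 2.9318, β₀ = 0.9199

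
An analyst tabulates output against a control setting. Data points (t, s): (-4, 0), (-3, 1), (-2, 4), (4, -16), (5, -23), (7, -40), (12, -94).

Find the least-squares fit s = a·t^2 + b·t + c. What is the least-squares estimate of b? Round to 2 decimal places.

b = -2.16

Normal-equation sums: Σt^2·t^2 = 24371, Σt^2·t = 2161, Σt^2 = 263, Σt·t = 263, Σt = 19, Σ1 = 7.
Moment sums: Σt^2·s = -16302, Σt·s = -1598, Σs = -168.
Normal equations: [[24371, 2161, 263]; [2161, 263, 19]; [263, 19, 7]]·[a, b, c]ᵀ = [-16302, -1598, -168]ᵀ.
Row-reducing yields a = -160837/339261, b = -3658019/1696305, c = -189344/565435.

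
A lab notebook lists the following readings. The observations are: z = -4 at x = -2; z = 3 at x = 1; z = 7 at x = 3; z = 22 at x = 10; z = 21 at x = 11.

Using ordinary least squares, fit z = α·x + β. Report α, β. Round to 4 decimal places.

α = 1.9938, β = 0.6285

Sums needed: Σx·x = 235, Σx = 23, Σ1 = 5.
And Σx·z = 483, Σz = 49.
Determinant 235·5 − 23² = 646.
α = (483·5 − 23·49)/646 = 644/323; β = (235·49 − 23·483)/646 = 203/323.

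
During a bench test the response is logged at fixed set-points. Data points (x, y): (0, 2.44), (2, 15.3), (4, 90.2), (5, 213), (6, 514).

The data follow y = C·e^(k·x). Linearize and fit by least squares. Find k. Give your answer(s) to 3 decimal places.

k = 0.890

Linearized form: ln y = k·x + ln C. From the 5 transformed points,
Σx = 17.0000, Σ(x)² = 81.0000, Σln y = 19.7254, Σx·ln y = 87.7236.
Equations: 81.0000·k + 17.0000·ln C = 87.7236;  17.0000·k + 5·ln C = 19.7254.
Slope k = (n·Σx·ln y − Σx·Σln y)/(n·Σ(x)² − (Σx)²) = (5·87.7236 − 17.0000·19.7254)/116.0000 = 0.89040; ln C = (Σln y − k·Σx)/n = 0.91772.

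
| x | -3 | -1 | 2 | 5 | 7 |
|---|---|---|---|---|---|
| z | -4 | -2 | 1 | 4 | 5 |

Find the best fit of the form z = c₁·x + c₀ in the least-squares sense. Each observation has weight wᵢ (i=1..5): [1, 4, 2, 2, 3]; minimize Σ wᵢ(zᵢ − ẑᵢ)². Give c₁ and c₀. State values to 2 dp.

c₁ = 0.91, c₀ = -1.04

Forming AᵀWA = [[218, 28]; [28, 12]] and AᵀWz = [169, 13]ᵀ gives AᵀWA·[c₁, c₀]ᵀ = AᵀWz.
Δ = 218·12 − 28² = 1832.
c₁ = (169·12 − 28·13)/1832 = 208/229; c₀ = (218·13 − 28·169)/1832 = -949/916.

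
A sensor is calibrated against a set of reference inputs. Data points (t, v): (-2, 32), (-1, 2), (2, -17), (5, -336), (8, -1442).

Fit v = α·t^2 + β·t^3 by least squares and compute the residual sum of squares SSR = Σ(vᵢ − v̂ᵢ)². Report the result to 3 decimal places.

From the data, Σt^2·t^2 = 4754, Σt^2·t^3 = 35892, Σt^3·t^3 = 277898.
For Aᵀv: Σt^2·v = -100626, Σt^3·v = -780698.
So AᵀA·[α, β]ᵀ = Aᵀv: [[4754, 35892]; [35892, 277898]]·[α, β]ᵀ = [-100626, -780698]ᵀ.
det = 4754·277898 − 35892² = 32891428.
α = ((-100626)·277898 − 35892·(-780698))/32891428 = 14262117/8222857; β = (4754·(-780698) − 35892·(-100626))/32891428 = -24942475/8222857.
Residuals: 6543156/8222857, -22758878/8222857, 2702763/8222857, -1623502/8222857, 411918/8222857; SSR = 69427181/8222857.

SSR = 8.443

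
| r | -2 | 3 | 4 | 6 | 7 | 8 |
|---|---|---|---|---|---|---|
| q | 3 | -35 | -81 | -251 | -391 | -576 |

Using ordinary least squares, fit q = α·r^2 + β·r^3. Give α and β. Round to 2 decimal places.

Compute the Gram sums: Σr^2·r^2 = 8146, Σr^2·r^3 = 58586, Σr^3·r^3 = 431338.
For Xᵀq: Σr^2·q = -66658, Σr^3·q = -489394.
XᵀX·[α, β]ᵀ = Xᵀq becomes [[8146, 58586]; [58586, 431338]]·[α, β]ᵀ = [-66658, -489394]ᵀ.
Eliminating β: 431338·(row 1) − 58586·(row 2) gives 81359952·α = 431338·(-66658) − 58586·(-489394) = -80491520, so α = -5030720/5084997.
Then β = ((-489394) − 58586·(-5030720/5084997))/431338 = -5086121/5084997.

α = -0.99, β = -1.00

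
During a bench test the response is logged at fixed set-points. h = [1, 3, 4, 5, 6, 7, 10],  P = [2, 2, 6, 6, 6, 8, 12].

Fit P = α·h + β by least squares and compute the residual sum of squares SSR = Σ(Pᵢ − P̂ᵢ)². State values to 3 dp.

SSR = 5.854

The normal equations are: 236·α + 36·β = 274;  36·α + 7·β = 42.
Eliminating β: 7·(row 1) − 36·(row 2) gives 356·α = 7·274 − 36·42 = 406, so α = 203/178.
Then β = (42 − 36·(203/178))/7 = 12/89.
Residuals: 129/178, -277/178, 116/89, 29/178, -87/89, -21/178, 41/89; SSR = 521/89.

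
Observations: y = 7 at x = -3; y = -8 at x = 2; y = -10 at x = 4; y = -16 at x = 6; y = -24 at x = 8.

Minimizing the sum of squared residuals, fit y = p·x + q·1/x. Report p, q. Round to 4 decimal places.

p = -2.7794, q = -1.2910

Compute the Gram sums: Σx·x = 129, Σx·1/x = 5, Σ1/x·1/x = 269/576.
For Mᵀy: Σx·y = -365, Σ1/x·y = -29/2.
Normal equations: [[129, 5]; [5, 269/576]]·[p, q]ᵀ = [-365, -29/2]ᵀ.
Eliminating q: (269/576)·(row 1) − 5·(row 2) gives (6767/192)·p = (269/576)·(-365) − 5·(-29/2) = -56425/576, so p = -56425/20301.
Then q = ((-29/2) − 5·(-56425/20301))/(269/576) = -8736/6767.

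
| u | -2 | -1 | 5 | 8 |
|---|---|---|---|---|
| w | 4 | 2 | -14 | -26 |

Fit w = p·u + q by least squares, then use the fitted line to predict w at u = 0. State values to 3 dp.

With design matrix M, MᵀM = [[94, 10]; [10, 4]] and Mᵀw = [-288, -34]ᵀ.
Eliminating q: 4·(row 1) − 10·(row 2) gives 276·p = 4·(-288) − 10·(-34) = -812, so p = -203/69.
Then q = ((-34) − 10·(-203/69))/4 = -79/69.
At u = 0: ŵ = (-203/69)·(0) + (-79/69)·(1) = -79/69.

ŵ = -1.145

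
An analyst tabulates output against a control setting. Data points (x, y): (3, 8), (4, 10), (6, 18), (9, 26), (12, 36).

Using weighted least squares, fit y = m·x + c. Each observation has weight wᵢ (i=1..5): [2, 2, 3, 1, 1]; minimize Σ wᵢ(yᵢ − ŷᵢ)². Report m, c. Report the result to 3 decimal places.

AᵀWA·[m, c]ᵀ = AᵀWy reads: 383·m + 53·c = 1118;  53·m + 9·c = 152.
det = 383·9 − 53² = 638.
m = (1118·9 − 53·152)/638 = 1003/319; c = (383·152 − 53·1118)/638 = -519/319.

m = 3.144, c = -1.627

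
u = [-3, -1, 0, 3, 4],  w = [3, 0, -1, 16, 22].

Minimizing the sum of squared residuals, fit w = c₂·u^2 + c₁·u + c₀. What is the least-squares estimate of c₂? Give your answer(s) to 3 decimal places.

c₂ = 0.932

Forming AᵀA = [[419, 63, 35]; [63, 35, 3]; [35, 3, 5]] and Aᵀw = [523, 127, 40]ᵀ gives AᵀA·[c₂, c₁, c₀]ᵀ = Aᵀw.
Row-reducing yields c₂ = 1559/1672, c₁ = 3215/1672, c₀ = 267/836.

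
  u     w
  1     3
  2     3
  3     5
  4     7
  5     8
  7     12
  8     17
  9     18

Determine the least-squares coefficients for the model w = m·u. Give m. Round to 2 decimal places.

Setting ∂/∂m … = 0 gives: 249·m = 474.
(Σu·u = 249, Σu·w = 474.)
Hence m = 474 / 249 ≈ 1.90361.

m = 1.90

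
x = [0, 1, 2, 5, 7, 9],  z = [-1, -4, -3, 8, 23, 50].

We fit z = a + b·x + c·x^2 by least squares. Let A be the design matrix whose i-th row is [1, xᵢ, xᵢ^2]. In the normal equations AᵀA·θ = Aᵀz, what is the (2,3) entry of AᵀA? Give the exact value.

1206

Row 2 ↔ basis x, column 3 ↔ basis x^2, so (AᵀA)_{2,3} = Σᵢ (x)·(x^2) = (0)·(0) + (1)·(1) + (2)·(4) + (5)·(25) + (7)·(49) + (9)·(81) = 1206.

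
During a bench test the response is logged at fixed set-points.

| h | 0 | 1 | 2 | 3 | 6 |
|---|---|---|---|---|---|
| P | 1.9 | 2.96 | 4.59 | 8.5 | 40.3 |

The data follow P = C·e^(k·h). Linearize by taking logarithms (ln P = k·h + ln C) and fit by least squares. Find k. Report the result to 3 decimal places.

k = 0.515

Taking logs, ln P = k·h + ln C, so regress ln P on h.
AᵀA = [[50.0000, 12.0000]; [12.0000, 5]], rhs = [32.7313, 9.0873]ᵀ  (here Σh = 12.0000, Σ(h)² = 50.0000, Σln P = 9.0873, Σh·ln P = 32.7313).
Δ = 50.0000·5 − (12.0000)² = 106.0000; k = (32.7313·5 − 12.0000·9.0873)/106.0000 = 0.51517, ln C = (50.0000·9.0873 − 12.0000·32.7313)/106.0000 = 0.58106.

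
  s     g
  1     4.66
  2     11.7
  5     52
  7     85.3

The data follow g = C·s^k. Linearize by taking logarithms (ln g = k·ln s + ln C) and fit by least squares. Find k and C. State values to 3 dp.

k = 1.514, C = 4.442

With ln gᵢ as the transformed response and ln sᵢ as the regressor:
Σln s = 4.2485, Σ(ln s)² = 6.8573, Σln g = 12.3960, Σln s·ln g = 16.7160.
Normal system: [[6.8573, 4.2485]; [4.2485, 4]]·[k, ln C]ᵀ = [16.7160, 12.3960]ᵀ.
Δ = 6.8573·4 − (4.2485)² = 9.3795; k = (16.7160·4 − 4.2485·12.3960)/9.3795 = 1.51389, ln C = (6.8573·12.3960 − 4.2485·16.7160)/9.3795 = 1.49107, so C = exp(1.49107) = 4.44185.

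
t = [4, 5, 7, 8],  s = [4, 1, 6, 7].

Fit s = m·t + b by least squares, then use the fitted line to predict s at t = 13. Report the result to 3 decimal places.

ŝ = 12.200

Entries of AᵀA: Σt·t = 154, Σt = 24, Σ1 = 4.
Right-hand side: Σt·s = 119, Σs = 18.
So AᵀA·[m, b]ᵀ = Aᵀs: [[154, 24]; [24, 4]]·[m, b]ᵀ = [119, 18]ᵀ.
Eliminating b: 4·(row 1) − 24·(row 2) gives 40·m = 4·119 − 24·18 = 44, so m = 11/10.
Then b = (18 − 24·(11/10))/4 = -21/10.
At t = 13: ŝ = (11/10)·(13) + (-21/10)·(1) = 61/5.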